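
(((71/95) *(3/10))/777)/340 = 71/83657000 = 0.00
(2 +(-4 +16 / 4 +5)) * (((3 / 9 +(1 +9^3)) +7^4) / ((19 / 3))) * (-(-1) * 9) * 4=2367288 / 19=124594.11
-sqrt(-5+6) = -1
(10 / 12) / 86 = 5 / 516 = 0.01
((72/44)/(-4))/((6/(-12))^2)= -18/11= -1.64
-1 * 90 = -90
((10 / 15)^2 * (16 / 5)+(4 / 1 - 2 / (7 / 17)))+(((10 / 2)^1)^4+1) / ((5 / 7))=276244 / 315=876.97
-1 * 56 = -56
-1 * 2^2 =-4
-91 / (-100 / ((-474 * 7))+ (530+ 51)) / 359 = -150969 / 346050511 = -0.00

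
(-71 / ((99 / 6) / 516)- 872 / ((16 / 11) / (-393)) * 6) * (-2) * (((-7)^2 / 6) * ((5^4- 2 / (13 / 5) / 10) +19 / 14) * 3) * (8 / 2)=-24774854525134 / 143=-173250730944.99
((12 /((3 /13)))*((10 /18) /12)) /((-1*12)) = -65 /324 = -0.20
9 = 9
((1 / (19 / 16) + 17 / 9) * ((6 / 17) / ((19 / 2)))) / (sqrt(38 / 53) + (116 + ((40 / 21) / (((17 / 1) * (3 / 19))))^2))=148781741030003592 / 170830882459706135965-24095424588354 * sqrt(2014) / 170830882459706135965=0.00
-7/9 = -0.78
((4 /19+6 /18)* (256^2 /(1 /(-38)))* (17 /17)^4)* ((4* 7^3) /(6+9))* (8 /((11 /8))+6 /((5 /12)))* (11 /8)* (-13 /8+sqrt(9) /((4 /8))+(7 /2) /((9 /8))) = -52208270901248 /2025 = -25781862173.46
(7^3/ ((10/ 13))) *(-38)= -84721/ 5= -16944.20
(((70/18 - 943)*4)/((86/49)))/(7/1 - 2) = -828296/1935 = -428.06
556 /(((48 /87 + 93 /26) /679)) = 284653096 /3113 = 91440.12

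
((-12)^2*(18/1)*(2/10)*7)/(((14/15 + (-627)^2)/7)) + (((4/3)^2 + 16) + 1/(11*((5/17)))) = 52983991277/2918989755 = 18.15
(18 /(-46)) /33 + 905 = 228962 /253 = 904.99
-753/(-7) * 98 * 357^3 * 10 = 4796535468060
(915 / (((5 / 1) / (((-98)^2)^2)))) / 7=2411333904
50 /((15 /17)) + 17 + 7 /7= 224 /3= 74.67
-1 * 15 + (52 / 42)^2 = -5939 / 441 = -13.47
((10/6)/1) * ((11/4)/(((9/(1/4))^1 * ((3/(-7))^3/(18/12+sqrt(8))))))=-7.00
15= 15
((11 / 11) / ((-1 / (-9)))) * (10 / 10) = 9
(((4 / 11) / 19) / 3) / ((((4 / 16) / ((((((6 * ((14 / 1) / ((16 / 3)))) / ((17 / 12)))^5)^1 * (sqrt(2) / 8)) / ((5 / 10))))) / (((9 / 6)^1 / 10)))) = 241162079949 * sqrt(2) / 1483750565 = 229.86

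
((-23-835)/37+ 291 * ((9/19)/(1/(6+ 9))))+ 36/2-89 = 1387330/703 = 1973.44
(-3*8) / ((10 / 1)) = -12 / 5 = -2.40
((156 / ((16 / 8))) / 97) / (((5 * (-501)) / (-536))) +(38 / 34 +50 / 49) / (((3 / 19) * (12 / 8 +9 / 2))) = 2949746189 / 1214439030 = 2.43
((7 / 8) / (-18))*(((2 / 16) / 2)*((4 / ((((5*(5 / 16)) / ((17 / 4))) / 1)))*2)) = -119 / 1800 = -0.07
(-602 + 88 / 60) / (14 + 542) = -2252 / 2085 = -1.08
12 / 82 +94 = 94.15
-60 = -60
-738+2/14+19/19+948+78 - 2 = 2010/7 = 287.14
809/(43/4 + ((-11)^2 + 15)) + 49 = 31999/587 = 54.51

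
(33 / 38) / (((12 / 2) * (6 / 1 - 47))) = -11 / 3116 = -0.00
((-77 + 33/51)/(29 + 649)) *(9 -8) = -649/5763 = -0.11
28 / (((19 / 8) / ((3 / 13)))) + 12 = 14.72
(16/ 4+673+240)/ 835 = 917/ 835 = 1.10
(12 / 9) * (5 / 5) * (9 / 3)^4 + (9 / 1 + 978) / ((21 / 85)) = 4103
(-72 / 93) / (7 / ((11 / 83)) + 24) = -264 / 26195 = -0.01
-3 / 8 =-0.38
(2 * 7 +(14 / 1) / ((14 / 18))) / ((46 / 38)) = 608 / 23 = 26.43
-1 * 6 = -6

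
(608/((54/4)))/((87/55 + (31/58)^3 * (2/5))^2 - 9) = -7.15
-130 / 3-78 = -364 / 3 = -121.33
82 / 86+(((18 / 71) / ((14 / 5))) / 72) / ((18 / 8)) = 367001 / 384678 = 0.95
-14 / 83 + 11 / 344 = -3903 / 28552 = -0.14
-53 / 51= -1.04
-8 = -8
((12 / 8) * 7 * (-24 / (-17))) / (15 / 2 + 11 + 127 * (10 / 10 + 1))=504 / 9265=0.05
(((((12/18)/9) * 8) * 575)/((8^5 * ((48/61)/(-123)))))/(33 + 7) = -287615/7077888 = -0.04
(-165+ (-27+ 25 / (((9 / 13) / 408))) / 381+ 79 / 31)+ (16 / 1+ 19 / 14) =-52828207 / 496062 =-106.50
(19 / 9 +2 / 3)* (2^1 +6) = 200 / 9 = 22.22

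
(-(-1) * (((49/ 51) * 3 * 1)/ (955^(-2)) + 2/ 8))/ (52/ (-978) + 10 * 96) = 87412132413/ 31920152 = 2738.46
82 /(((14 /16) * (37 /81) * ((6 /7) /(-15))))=-132840 /37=-3590.27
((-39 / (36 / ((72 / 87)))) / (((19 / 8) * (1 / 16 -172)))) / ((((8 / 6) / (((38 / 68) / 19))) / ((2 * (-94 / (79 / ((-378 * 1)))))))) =4223232 / 96939083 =0.04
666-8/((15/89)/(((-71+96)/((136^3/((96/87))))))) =569337647/854862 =666.00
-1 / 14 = -0.07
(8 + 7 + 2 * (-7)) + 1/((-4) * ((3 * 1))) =11/12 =0.92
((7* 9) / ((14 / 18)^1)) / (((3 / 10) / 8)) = 2160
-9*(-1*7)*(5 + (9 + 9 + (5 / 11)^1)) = 16254 / 11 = 1477.64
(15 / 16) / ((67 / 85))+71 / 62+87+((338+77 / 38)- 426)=2122063 / 631408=3.36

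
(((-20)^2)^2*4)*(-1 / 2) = -320000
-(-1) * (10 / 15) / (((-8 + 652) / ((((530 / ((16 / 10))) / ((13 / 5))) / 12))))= 6625 / 602784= 0.01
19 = 19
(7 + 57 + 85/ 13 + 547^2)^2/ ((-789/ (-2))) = 10091355281304/ 44447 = 227042438.89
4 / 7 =0.57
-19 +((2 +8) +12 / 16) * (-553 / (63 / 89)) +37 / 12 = -151453 / 18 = -8414.06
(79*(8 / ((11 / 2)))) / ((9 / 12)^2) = 20224 / 99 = 204.28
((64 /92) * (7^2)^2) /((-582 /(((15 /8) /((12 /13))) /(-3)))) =156065 /80316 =1.94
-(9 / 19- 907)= 17224 / 19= 906.53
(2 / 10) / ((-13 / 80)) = -16 / 13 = -1.23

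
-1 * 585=-585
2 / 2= 1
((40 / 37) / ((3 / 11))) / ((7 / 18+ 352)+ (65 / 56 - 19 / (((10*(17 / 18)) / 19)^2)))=534072000 / 37273937233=0.01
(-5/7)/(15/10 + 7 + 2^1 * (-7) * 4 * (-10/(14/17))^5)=-3430/70992890817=-0.00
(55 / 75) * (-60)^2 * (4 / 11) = 960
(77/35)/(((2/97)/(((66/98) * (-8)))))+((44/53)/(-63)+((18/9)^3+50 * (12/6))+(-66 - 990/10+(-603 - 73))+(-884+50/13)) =-3324169579/1519245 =-2188.04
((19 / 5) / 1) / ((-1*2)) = -19 / 10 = -1.90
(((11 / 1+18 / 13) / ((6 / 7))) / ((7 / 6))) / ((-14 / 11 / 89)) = -22517 / 26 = -866.04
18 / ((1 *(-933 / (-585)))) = 3510 / 311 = 11.29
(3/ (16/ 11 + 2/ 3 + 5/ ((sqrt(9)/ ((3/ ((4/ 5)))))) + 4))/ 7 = 396/ 11431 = 0.03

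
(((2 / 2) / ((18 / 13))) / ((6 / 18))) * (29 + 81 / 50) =19903 / 300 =66.34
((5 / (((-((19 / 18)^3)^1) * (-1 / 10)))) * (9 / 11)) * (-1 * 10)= -26244000 / 75449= -347.84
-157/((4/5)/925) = -726125/4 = -181531.25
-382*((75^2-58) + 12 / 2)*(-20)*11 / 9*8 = 3746839360 / 9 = 416315484.44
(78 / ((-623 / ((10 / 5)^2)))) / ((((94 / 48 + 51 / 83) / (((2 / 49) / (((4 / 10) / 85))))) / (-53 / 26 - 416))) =4416813792 / 6258035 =705.78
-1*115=-115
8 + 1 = 9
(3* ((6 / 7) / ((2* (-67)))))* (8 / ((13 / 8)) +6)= -1278 / 6097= -0.21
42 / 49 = 6 / 7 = 0.86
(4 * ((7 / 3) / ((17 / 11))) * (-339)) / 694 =-17402 / 5899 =-2.95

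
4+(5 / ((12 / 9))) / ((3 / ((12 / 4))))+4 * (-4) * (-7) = 479 / 4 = 119.75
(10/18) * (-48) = -80/3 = -26.67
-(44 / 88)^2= -1 / 4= -0.25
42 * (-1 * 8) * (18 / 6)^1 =-1008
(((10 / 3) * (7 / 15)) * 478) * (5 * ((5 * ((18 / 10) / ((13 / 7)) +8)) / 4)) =4876795 / 117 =41682.01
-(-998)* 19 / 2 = 9481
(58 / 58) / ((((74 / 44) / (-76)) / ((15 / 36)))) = -2090 / 111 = -18.83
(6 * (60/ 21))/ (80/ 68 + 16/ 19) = 9690/ 1141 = 8.49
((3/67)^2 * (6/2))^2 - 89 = -1793449040/20151121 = -89.00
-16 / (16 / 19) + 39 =20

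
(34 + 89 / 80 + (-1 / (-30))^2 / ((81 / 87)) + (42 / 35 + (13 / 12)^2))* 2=1821883 / 24300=74.97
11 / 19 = 0.58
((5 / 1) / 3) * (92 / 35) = 92 / 21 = 4.38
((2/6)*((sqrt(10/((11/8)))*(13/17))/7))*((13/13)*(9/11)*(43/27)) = 2236*sqrt(55)/129591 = 0.13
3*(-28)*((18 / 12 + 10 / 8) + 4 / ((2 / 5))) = -1071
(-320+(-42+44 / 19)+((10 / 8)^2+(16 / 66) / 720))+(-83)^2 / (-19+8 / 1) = -444394873 / 451440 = -984.39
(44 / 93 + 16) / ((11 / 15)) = 7660 / 341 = 22.46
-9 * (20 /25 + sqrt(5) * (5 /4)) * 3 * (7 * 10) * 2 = -4725 * sqrt(5)- 3024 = -13589.42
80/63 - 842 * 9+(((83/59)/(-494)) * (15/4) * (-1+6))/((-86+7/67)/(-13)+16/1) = -12041700934331/1589299992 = -7576.73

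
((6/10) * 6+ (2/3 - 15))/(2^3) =-161/120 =-1.34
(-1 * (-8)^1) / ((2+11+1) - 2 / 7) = 7 / 12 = 0.58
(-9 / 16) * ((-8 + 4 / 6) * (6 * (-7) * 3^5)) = -168399 / 4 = -42099.75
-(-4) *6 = 24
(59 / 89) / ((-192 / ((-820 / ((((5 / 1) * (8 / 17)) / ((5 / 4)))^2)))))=3495455 / 4374528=0.80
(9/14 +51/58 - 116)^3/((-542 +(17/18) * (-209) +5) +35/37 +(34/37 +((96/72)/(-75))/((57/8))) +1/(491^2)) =2871470676372681691282950/1402050126128533683641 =2048.05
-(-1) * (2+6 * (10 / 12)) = 7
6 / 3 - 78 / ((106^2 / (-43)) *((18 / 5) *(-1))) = 64621 / 33708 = 1.92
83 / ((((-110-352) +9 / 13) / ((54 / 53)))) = -19422 / 105947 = -0.18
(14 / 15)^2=196 / 225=0.87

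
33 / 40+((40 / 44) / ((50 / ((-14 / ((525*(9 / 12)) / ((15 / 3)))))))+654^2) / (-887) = -8454287591 / 17562600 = -481.38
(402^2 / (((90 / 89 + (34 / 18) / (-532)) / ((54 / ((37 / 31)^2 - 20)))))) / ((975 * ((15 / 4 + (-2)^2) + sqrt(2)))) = -147711338134045056 / 2314359094987225 + 19059527501167104 * sqrt(2) / 2314359094987225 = -52.18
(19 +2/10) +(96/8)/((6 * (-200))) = 1919/100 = 19.19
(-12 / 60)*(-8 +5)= 3 / 5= 0.60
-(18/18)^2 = -1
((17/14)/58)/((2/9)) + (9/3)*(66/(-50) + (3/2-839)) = -102164451/40600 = -2516.37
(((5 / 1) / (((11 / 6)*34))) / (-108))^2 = 25 / 45319824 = 0.00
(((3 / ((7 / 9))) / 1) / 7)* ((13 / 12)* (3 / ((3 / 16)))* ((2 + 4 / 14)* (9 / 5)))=67392 / 1715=39.30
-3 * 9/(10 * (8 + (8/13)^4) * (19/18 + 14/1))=-0.02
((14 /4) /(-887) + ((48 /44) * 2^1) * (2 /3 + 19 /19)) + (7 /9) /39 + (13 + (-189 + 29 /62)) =-18247786910 /106165917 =-171.88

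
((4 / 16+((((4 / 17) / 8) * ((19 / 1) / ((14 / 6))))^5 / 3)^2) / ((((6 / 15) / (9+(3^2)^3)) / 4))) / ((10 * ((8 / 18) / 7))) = 484148482185046000371397857 / 166610177173741710424064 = 2905.88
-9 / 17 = -0.53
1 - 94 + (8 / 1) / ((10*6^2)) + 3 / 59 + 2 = -241411 / 2655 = -90.93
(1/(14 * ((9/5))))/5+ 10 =1261/126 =10.01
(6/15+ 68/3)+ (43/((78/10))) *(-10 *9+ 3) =-89027/195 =-456.55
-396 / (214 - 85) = -132 / 43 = -3.07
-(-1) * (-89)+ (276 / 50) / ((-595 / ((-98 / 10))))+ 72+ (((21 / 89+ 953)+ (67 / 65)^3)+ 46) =2043096801348 / 2077538125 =983.42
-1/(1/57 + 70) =-0.01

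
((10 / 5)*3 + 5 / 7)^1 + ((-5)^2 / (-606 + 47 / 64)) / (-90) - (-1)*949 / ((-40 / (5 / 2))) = -2053779083 / 39046896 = -52.60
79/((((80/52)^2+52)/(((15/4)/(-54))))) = -66755/661536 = -0.10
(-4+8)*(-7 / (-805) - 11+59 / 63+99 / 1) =2577632 / 7245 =355.78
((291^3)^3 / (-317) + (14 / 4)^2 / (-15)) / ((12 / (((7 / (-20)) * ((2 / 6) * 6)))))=6284723729549079009917351 / 2282400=2753559292652067564.81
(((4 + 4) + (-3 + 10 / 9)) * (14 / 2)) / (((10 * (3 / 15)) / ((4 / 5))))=154 / 9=17.11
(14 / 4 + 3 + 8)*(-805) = -23345 / 2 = -11672.50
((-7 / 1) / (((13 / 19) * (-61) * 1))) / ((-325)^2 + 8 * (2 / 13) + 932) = 133 / 84500677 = 0.00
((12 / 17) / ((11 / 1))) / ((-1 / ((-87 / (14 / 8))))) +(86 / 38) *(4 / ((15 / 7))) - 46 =-38.59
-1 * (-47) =47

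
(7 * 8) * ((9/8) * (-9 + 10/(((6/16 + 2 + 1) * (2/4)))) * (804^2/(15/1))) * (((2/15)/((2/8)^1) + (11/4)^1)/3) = -2055189892/225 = -9134177.30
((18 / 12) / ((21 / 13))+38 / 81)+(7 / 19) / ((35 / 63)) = 222017 / 107730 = 2.06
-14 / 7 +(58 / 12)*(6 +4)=139 / 3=46.33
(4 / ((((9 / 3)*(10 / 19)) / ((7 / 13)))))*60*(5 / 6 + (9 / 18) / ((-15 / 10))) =532 / 13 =40.92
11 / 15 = 0.73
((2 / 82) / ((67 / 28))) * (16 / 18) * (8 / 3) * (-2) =-0.05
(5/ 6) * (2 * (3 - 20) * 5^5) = -265625/ 3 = -88541.67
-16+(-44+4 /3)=-176 /3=-58.67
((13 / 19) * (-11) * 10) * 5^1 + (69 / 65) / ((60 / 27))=-9283201 / 24700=-375.84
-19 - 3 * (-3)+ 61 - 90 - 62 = -101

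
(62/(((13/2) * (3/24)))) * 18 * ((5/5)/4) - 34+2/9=36224/117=309.61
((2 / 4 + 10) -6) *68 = 306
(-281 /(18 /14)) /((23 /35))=-68845 /207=-332.58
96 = 96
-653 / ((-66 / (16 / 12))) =1306 / 99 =13.19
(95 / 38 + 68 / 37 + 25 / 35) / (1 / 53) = 138701 / 518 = 267.76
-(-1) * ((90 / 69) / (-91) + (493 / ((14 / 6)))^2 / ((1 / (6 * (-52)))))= -204061996218 / 14651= -13928195.77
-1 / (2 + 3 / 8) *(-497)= 3976 / 19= 209.26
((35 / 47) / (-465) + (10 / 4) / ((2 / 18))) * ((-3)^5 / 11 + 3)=-6883835 / 16027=-429.51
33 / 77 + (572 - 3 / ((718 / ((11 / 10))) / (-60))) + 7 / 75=107958041 / 188475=572.80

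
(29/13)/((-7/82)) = -2378/91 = -26.13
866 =866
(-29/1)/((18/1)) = -29/18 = -1.61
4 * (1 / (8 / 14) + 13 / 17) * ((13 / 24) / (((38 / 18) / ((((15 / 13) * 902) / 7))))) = 182655 / 476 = 383.73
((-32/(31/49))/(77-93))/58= 49/899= 0.05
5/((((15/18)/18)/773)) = 83484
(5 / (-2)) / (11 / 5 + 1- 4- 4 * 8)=25 / 328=0.08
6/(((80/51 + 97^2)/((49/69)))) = 4998/11038597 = 0.00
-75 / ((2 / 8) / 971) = -291300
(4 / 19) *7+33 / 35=2.42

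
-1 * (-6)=6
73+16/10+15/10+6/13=9953/130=76.56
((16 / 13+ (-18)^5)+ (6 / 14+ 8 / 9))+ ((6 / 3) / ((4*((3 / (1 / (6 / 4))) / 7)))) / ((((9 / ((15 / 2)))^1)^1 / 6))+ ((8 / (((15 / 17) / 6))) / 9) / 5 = -1889560.35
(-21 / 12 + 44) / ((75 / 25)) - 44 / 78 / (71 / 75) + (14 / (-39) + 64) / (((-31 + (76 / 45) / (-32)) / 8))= -360080167 / 123818604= -2.91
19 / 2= 9.50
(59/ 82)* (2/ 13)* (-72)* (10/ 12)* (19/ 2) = -33630/ 533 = -63.10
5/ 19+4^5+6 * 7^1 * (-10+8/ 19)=11817/ 19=621.95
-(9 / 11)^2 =-81 / 121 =-0.67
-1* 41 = -41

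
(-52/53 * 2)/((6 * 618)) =-26/49131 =-0.00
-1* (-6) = 6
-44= -44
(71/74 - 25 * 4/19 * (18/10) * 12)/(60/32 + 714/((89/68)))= -0.21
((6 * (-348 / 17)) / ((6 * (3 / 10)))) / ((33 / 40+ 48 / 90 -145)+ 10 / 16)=69600 / 145877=0.48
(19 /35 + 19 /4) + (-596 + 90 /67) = -5528233 /9380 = -589.36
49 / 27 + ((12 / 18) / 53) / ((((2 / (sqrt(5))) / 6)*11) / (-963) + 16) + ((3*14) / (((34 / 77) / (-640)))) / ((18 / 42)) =-36915258176988561709 / 259892414294193 + 21186*sqrt(5) / 566214410227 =-142040.54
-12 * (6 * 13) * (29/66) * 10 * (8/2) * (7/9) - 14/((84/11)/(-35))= -840245/66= -12730.98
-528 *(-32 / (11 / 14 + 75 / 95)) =4494336 / 419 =10726.34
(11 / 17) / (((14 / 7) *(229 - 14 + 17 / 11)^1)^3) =14641 / 1838079027648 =0.00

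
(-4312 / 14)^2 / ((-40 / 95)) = -225302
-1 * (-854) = 854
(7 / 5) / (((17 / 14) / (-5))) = -98 / 17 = -5.76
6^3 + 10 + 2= 228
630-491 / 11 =6439 / 11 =585.36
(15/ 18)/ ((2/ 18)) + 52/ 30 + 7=487/ 30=16.23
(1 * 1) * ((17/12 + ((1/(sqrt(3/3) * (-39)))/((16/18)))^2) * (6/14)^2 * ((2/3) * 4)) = 45995/66248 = 0.69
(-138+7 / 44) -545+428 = -11213 / 44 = -254.84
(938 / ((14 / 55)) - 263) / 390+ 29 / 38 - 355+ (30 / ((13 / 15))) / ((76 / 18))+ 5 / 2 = -65279 / 195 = -334.76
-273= -273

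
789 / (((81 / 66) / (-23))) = -133078 / 9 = -14786.44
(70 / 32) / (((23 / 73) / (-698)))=-4846.17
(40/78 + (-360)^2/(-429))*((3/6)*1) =-150.79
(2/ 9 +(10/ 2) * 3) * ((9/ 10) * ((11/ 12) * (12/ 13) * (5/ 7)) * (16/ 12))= 3014/ 273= 11.04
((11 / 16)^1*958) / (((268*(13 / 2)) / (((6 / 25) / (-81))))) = -5269 / 4703400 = -0.00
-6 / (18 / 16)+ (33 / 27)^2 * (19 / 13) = -3.15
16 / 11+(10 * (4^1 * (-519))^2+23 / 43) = 20385241421 / 473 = 43097761.99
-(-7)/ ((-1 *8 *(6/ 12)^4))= -14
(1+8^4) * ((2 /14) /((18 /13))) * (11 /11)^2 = 53261 /126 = 422.71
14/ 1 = 14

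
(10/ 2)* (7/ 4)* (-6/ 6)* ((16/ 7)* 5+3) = -505/ 4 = -126.25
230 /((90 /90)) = 230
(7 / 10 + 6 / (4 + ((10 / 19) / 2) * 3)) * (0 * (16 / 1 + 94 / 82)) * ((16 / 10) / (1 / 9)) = 0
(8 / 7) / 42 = 4 / 147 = 0.03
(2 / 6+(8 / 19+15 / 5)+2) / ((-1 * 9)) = -328 / 513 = -0.64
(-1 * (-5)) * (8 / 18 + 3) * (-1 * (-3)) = 155 / 3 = 51.67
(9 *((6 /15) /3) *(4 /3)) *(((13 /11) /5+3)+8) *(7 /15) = 11536 /1375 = 8.39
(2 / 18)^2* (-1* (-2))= 2 / 81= 0.02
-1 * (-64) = 64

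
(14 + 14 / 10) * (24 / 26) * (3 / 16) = 693 / 260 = 2.67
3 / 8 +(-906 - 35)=-7525 / 8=-940.62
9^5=59049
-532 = -532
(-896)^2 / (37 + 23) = 200704 / 15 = 13380.27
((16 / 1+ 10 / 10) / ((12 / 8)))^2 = 1156 / 9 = 128.44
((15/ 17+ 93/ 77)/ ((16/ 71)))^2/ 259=147403881/ 443791579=0.33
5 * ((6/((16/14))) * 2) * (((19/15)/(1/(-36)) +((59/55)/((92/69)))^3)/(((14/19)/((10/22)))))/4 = -27360203319/74961920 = -364.99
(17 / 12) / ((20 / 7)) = 119 / 240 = 0.50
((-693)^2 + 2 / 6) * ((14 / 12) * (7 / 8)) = 17649163 / 36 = 490254.53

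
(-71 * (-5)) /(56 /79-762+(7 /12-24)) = -0.45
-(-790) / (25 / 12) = 1896 / 5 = 379.20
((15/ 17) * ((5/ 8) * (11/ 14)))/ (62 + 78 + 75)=165/ 81872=0.00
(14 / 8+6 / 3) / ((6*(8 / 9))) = 45 / 64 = 0.70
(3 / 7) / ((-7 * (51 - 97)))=3 / 2254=0.00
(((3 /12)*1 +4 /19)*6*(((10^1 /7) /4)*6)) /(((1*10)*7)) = 45 /532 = 0.08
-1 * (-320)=320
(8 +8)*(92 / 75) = 19.63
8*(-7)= -56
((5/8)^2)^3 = 0.06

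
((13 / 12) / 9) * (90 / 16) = 65 / 96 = 0.68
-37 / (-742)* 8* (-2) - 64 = -24040 / 371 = -64.80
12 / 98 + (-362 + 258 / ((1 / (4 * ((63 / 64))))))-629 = 9799 / 392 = 25.00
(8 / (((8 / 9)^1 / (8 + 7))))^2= 18225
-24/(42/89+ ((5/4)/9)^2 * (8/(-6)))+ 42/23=-46131258/887777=-51.96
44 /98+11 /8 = 715 /392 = 1.82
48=48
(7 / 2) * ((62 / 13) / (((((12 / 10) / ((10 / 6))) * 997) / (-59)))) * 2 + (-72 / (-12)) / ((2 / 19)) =6328918 / 116649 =54.26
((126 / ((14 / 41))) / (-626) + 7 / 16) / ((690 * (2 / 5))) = -761 / 1382208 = -0.00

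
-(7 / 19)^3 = -343 / 6859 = -0.05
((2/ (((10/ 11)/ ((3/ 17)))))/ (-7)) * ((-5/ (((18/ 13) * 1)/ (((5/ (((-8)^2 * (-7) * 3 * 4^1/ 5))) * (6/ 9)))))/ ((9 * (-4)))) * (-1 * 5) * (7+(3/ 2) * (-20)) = 411125/ 207277056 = 0.00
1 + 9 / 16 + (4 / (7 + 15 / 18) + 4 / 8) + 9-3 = 6447 / 752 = 8.57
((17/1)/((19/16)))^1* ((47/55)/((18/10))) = 6.80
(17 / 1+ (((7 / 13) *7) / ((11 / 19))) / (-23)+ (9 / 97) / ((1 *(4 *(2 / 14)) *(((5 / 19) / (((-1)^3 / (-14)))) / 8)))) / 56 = 27228689 / 89329240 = 0.30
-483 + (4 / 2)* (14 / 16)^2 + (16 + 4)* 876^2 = 491105233 / 32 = 15347038.53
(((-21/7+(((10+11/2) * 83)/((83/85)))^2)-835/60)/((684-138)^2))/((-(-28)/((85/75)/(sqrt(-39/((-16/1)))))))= 22131314 * sqrt(39)/915588765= 0.15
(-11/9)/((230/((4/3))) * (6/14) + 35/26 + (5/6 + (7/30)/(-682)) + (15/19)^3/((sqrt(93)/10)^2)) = -46825158380/2936070513801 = -0.02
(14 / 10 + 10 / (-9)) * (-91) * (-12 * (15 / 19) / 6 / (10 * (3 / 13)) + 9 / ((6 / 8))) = -50869 / 171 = -297.48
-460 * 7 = -3220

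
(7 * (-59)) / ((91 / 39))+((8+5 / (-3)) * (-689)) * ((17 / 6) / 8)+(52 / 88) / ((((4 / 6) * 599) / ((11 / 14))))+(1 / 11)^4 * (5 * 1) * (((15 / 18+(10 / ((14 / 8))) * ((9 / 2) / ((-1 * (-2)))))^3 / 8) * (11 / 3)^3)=-181053818037583 / 105443819712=-1717.06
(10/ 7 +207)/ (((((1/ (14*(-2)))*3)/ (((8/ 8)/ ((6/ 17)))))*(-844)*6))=24803/ 22788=1.09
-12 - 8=-20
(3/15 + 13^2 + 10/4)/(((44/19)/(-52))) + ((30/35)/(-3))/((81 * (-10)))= -240464111/62370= -3855.45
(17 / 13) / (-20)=-17 / 260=-0.07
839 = 839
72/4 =18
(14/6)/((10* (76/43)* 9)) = 301/20520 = 0.01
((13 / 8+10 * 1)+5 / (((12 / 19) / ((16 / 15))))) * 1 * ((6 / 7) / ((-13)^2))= 1445 / 14196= 0.10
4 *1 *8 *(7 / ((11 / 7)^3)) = 76832 / 1331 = 57.73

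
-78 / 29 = -2.69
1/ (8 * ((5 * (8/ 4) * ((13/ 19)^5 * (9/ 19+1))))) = 47045881/ 831696320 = 0.06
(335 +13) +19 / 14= 4891 / 14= 349.36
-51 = -51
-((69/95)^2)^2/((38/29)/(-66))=21692434797/1547561875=14.02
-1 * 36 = -36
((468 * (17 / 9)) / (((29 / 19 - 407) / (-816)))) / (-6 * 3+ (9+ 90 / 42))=-499681 / 1926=-259.44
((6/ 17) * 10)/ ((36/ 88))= 440/ 51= 8.63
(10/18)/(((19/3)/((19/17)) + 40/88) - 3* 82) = -55/23748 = -0.00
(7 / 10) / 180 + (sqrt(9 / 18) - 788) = -1418393 / 1800 + sqrt(2) / 2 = -787.29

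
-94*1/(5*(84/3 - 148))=47/300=0.16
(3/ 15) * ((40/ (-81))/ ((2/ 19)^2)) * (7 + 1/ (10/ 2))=-2888/ 45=-64.18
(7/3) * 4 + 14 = 70/3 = 23.33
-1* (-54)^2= -2916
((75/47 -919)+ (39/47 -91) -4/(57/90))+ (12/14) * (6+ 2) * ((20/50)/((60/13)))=-158352828/156275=-1013.30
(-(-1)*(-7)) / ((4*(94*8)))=-7 / 3008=-0.00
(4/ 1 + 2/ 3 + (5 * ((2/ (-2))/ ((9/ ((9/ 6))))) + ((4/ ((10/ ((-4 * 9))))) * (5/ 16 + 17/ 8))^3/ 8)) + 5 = -129518653/ 24000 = -5396.61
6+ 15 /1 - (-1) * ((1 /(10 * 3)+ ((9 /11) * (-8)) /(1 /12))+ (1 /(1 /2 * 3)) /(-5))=-6341 /110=-57.65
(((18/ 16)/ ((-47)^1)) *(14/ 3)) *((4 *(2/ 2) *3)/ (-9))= 7/ 47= 0.15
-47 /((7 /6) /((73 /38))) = -77.39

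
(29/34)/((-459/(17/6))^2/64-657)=-232/67167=-0.00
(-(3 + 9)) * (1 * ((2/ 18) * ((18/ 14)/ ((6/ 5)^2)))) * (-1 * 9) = 75/ 7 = 10.71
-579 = -579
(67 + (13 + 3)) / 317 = 83 / 317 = 0.26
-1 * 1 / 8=-1 / 8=-0.12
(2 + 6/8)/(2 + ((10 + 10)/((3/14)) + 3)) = 0.03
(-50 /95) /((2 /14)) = -70 /19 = -3.68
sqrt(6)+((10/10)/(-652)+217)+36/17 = sqrt(6)+2428683/11084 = 221.57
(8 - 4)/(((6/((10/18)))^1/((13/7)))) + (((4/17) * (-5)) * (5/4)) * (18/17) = -47480/54621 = -0.87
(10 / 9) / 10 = 1 / 9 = 0.11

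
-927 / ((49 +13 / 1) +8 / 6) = -2781 / 190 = -14.64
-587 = -587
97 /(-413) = -97 /413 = -0.23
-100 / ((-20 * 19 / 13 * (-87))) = -65 / 1653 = -0.04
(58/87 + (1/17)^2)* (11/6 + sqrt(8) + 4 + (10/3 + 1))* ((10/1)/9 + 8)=79.34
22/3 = 7.33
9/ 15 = 0.60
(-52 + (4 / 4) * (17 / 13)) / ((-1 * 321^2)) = 659 / 1339533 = 0.00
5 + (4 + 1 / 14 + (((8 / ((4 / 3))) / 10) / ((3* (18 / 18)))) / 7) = 91 / 10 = 9.10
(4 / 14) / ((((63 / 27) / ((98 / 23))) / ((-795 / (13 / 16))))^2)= 81546393600 / 89401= 912141.85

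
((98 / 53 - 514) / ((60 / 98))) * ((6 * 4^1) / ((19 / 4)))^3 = -196124737536 / 1817635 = -107901.06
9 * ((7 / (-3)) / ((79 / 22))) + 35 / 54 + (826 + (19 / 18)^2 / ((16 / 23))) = 336803105 / 409536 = 822.40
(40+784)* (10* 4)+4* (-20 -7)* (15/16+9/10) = 655231/20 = 32761.55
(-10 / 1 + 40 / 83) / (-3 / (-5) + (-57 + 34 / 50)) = 19750 / 115619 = 0.17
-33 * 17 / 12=-187 / 4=-46.75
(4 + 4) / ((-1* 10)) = -4 / 5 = -0.80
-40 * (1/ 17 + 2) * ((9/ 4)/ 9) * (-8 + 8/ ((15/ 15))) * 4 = 0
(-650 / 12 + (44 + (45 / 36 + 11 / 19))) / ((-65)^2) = -1901 / 963300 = -0.00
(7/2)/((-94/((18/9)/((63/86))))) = -43/423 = -0.10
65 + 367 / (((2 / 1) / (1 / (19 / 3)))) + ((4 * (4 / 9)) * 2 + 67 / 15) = 174413 / 1710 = 102.00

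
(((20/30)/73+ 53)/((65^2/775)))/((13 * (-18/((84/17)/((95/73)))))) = -20398/129285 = -0.16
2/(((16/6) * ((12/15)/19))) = 285/16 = 17.81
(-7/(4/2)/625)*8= -28/625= -0.04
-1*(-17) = 17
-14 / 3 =-4.67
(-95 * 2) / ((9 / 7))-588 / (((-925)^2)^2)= -973685207036542 / 6588847265625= -147.78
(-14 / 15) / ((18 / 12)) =-28 / 45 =-0.62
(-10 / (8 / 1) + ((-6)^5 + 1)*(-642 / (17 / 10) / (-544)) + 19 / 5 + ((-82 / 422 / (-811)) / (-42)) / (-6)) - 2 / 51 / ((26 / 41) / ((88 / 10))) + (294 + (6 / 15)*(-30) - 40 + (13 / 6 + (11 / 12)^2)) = -1854281047621731 / 360024894320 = -5150.42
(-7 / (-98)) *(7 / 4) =1 / 8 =0.12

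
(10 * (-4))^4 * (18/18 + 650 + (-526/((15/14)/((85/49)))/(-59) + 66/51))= 35950845440000/21063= 1706824547.31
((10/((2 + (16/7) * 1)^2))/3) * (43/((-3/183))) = -476.03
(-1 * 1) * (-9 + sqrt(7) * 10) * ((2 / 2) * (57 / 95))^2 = 81 / 25- 18 * sqrt(7) / 5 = -6.28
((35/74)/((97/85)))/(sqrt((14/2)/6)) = 425 * sqrt(42)/7178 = 0.38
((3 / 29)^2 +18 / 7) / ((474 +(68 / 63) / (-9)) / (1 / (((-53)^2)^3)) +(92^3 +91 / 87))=1231281 / 5008443154578134917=0.00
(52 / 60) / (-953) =-13 / 14295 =-0.00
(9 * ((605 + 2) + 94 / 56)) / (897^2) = 57 / 8372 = 0.01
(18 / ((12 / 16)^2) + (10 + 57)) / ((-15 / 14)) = -462 / 5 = -92.40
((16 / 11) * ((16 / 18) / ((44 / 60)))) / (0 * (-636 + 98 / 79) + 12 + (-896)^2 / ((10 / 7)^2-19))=-44320 / 1189672363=-0.00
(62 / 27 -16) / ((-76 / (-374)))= -34595 / 513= -67.44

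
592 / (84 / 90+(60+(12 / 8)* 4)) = 2220 / 251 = 8.84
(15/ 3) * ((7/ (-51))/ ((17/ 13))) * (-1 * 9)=1365/ 289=4.72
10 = 10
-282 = -282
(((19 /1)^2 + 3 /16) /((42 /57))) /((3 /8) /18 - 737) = -329403 /495250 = -0.67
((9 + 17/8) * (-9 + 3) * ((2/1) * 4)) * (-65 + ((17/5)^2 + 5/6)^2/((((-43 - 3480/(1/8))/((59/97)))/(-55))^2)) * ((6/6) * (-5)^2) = 38086131405844462291/43890822190806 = 867747.05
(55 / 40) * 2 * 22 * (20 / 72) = 605 / 36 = 16.81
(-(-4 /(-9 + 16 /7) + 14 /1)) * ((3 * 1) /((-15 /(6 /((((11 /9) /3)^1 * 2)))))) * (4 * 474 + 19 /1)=21281778 /517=41163.98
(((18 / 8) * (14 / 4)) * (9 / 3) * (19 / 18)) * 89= 35511 / 16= 2219.44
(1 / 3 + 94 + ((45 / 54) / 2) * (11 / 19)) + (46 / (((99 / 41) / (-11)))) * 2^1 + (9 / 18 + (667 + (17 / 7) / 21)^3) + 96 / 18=71675133404338325 / 241415748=296895020.30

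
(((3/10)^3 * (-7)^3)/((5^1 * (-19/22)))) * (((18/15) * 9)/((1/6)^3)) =297055836/59375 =5003.05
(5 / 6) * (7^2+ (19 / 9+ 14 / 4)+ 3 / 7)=34675 / 756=45.87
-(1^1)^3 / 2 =-1 / 2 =-0.50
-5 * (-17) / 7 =85 / 7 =12.14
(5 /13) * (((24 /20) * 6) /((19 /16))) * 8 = 4608 /247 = 18.66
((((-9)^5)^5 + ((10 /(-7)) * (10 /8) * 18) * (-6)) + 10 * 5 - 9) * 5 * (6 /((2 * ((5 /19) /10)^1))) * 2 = -5728825941780983658384720840 /7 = -818403705968711951197817300.00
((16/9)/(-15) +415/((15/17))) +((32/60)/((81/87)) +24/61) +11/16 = 186520219/395280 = 471.87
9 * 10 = 90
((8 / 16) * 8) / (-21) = -4 / 21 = -0.19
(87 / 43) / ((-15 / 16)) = -464 / 215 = -2.16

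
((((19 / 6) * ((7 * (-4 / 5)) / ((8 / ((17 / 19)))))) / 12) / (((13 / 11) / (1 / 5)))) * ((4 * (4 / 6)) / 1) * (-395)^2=-8169469 / 702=-11637.42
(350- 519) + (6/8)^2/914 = -2471447/14624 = -169.00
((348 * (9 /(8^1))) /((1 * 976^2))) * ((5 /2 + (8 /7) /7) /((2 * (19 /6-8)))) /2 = -21141 /373409792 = -0.00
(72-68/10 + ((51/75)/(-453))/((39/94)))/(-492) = -175583/1325025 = -0.13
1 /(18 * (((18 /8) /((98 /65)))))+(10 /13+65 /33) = 160781 /57915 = 2.78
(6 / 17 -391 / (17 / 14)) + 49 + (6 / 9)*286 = -4181 / 51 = -81.98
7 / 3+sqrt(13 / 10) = sqrt(130) / 10+7 / 3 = 3.47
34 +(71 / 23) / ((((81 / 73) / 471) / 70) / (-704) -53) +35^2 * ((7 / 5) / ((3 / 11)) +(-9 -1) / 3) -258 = 1363856331275641 / 688488860141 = 1980.94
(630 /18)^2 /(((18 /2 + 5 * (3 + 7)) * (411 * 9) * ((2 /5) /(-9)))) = -6125 /48498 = -0.13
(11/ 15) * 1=11/ 15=0.73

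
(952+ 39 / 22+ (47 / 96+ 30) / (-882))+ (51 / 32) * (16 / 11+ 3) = 894916445 / 931392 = 960.84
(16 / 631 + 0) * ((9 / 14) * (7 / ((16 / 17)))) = 153 / 1262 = 0.12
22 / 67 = 0.33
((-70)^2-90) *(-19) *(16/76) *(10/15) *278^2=-991296106.67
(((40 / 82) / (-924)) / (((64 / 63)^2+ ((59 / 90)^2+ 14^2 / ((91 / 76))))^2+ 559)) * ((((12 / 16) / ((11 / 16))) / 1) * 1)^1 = -0.00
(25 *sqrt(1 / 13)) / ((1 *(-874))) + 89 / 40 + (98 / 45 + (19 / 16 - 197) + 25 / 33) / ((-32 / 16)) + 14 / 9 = 529157 / 5280 - 25 *sqrt(13) / 11362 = 100.21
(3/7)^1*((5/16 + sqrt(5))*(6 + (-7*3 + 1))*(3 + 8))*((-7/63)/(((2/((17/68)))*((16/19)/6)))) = 1045/512 + 209*sqrt(5)/32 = 16.65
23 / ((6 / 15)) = 115 / 2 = 57.50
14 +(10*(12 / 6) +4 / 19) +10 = 840 / 19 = 44.21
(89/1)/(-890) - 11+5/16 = -863/80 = -10.79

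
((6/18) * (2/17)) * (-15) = -10/17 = -0.59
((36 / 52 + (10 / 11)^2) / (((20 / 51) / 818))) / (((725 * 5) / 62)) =1544796681 / 28510625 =54.18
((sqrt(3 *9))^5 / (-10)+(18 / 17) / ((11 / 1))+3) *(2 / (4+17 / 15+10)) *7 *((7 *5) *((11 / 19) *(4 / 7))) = 2431800 / 73321 - 10103940 *sqrt(3) / 4313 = -4024.46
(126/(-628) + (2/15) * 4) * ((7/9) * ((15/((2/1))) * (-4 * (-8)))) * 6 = 175504/471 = 372.62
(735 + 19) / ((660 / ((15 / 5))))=377 / 110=3.43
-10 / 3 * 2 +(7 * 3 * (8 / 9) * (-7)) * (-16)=2084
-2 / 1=-2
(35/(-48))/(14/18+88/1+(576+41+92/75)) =-2625/2545216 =-0.00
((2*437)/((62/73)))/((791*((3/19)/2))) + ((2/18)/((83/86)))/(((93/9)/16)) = 33901390/2035243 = 16.66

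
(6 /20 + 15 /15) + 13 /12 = 143 /60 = 2.38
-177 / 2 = -88.50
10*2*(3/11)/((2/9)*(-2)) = -135/11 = -12.27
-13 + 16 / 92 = -295 / 23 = -12.83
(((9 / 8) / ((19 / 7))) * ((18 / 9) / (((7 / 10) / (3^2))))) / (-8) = -405 / 304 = -1.33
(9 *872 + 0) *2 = 15696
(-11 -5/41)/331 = -456/13571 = -0.03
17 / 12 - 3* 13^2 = -6067 / 12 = -505.58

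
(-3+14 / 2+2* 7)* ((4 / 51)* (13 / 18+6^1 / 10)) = 28 / 15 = 1.87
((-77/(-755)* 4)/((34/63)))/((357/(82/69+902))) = 1919456/1003697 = 1.91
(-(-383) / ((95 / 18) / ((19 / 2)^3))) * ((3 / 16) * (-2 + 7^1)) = 3733101 / 64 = 58329.70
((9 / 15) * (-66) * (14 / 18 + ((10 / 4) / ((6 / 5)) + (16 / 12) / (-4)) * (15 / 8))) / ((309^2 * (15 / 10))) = -12859 / 11457720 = -0.00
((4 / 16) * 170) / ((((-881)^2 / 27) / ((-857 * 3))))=-5900445 / 1552322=-3.80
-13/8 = -1.62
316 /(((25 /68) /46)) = 988448 /25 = 39537.92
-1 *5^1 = -5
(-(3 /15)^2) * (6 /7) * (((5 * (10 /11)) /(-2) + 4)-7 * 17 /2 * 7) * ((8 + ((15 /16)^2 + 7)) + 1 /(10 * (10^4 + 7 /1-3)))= 225.81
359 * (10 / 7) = 3590 / 7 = 512.86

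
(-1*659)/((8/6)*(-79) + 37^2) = -1977/3791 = -0.52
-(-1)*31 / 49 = 31 / 49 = 0.63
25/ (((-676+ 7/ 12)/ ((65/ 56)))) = -975/ 22694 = -0.04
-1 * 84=-84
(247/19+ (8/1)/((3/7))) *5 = 475/3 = 158.33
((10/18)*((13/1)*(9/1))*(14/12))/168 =65/144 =0.45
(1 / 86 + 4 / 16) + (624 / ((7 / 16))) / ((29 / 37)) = 63547311 / 34916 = 1820.01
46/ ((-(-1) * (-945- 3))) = -23/ 474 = -0.05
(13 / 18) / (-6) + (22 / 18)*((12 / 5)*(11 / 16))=256 / 135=1.90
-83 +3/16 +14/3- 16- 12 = -5095/48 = -106.15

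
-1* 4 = -4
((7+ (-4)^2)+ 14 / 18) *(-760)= -162640 / 9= -18071.11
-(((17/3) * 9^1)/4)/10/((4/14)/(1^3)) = -357/80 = -4.46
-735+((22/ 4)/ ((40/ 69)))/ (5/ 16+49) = -966272/ 1315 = -734.81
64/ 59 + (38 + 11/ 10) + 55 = 56159/ 590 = 95.18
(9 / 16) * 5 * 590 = 13275 / 8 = 1659.38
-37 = -37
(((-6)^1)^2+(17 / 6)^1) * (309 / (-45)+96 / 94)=-227.00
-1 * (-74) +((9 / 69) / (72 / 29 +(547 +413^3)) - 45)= 454209401901 / 15662393168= 29.00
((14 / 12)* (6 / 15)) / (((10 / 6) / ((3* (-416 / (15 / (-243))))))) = 707616 / 125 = 5660.93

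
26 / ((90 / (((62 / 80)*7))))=2821 / 1800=1.57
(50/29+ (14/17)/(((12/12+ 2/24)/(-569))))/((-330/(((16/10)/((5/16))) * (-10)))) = -353423104/5287425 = -66.84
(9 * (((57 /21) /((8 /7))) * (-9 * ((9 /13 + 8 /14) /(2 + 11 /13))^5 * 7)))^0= 1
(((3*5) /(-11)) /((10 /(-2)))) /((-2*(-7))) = 3 /154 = 0.02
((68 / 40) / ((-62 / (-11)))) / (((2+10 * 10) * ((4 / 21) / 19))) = 1463 / 4960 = 0.29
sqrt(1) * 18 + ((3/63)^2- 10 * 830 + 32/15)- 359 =-19048696/2205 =-8638.86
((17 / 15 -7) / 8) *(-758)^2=-421346.93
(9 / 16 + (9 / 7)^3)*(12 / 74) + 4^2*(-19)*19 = -586381475 / 101528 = -5775.56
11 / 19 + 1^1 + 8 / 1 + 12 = 21.58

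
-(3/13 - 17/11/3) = 122/429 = 0.28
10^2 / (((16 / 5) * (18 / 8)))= 125 / 9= 13.89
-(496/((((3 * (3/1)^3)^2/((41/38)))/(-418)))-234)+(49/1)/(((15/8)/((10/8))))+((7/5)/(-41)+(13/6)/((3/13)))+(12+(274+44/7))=11343270437/18830070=602.40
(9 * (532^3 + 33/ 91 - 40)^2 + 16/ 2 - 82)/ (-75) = -337928526678423165971/ 124215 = -2720513035289000.25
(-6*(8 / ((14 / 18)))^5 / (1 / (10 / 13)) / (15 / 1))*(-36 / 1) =278628139008 / 218491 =1275238.52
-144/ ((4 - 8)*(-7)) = -36/ 7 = -5.14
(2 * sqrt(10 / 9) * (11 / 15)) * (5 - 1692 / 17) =-35354 * sqrt(10) / 765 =-146.14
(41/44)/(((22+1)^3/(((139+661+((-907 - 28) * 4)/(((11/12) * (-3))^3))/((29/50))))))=60762000/469634033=0.13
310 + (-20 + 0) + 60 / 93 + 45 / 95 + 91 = 225068 / 589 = 382.12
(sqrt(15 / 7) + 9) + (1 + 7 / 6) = sqrt(105) / 7 + 67 / 6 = 12.63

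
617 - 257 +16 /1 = 376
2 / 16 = 1 / 8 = 0.12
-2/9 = -0.22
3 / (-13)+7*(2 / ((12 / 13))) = 1165 / 78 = 14.94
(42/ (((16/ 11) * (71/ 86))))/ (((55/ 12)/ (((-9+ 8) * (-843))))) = 2283687/ 355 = 6432.92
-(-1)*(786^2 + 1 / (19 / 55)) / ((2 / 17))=199549043 / 38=5251290.61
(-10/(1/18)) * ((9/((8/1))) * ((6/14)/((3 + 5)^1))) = -1215/112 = -10.85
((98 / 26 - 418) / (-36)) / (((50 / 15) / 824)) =36977 / 13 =2844.38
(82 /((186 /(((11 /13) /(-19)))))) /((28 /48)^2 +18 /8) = -21648 /2856061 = -0.01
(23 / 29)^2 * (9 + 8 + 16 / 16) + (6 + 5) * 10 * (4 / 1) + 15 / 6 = 763329 / 1682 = 453.82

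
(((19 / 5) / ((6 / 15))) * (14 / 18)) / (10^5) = 133 / 1800000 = 0.00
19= 19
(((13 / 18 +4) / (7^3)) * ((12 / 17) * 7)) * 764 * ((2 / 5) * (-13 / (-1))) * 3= 39728 / 49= 810.78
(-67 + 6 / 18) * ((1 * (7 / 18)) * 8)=-5600 / 27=-207.41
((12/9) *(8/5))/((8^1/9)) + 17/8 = 181/40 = 4.52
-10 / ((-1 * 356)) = 5 / 178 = 0.03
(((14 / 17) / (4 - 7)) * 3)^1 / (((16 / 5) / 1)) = -0.26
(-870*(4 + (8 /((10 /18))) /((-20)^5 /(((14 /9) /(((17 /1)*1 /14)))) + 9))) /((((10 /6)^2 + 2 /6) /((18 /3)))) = -212974925724 /31733219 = -6711.42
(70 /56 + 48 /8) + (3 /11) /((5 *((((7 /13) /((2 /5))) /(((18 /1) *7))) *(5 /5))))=13591 /1100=12.36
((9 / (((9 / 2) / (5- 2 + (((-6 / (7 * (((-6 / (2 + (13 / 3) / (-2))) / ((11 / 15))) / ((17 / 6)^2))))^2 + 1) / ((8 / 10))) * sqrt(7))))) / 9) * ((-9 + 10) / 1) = 2 / 3 + 524488441 * sqrt(7) / 1851776640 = 1.42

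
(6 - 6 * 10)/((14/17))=-459/7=-65.57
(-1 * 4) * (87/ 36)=-29/ 3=-9.67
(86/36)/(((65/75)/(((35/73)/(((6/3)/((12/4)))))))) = 7525/3796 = 1.98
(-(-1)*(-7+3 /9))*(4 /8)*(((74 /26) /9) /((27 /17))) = -6290 /9477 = -0.66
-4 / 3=-1.33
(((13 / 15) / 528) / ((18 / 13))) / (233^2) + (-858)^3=-4888452417740685911 / 7739439840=-631628712.00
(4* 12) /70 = 24 /35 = 0.69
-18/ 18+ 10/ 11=-1/ 11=-0.09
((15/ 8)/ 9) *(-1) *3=-5/ 8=-0.62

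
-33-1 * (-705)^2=-497058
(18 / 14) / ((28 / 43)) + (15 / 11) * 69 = 207117 / 2156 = 96.07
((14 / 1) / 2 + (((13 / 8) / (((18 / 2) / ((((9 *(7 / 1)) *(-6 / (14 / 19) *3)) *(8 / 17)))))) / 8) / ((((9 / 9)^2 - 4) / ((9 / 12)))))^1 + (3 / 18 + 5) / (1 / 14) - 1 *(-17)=163885 / 1632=100.42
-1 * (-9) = 9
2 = 2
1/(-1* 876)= -1/876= -0.00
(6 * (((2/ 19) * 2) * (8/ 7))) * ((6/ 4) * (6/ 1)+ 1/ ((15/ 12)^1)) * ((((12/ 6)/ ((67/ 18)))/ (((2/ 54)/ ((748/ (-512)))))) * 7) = -13359654/ 6365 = -2098.92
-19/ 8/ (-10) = 19/ 80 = 0.24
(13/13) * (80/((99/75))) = 60.61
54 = 54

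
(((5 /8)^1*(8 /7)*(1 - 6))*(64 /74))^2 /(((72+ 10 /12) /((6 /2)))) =11520000 /29314397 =0.39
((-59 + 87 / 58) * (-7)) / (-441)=-115 / 126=-0.91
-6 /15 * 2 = -4 /5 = -0.80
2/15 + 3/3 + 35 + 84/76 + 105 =40538/285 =142.24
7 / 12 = 0.58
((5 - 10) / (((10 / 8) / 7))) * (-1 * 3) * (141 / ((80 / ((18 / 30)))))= 8883 / 100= 88.83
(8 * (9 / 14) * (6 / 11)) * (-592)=-127872 / 77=-1660.68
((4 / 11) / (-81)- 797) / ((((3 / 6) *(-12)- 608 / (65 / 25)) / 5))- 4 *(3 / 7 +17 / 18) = 216305633 / 19446966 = 11.12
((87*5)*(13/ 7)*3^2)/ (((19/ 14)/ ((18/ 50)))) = 183222/ 95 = 1928.65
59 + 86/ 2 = 102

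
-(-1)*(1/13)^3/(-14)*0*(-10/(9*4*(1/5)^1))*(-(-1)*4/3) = 0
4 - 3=1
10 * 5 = 50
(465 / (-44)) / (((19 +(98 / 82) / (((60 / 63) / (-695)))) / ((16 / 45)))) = 20336 / 4617195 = 0.00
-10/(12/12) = -10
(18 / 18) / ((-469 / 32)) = -32 / 469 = -0.07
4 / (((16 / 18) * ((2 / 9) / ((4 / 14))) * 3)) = 27 / 14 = 1.93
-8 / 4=-2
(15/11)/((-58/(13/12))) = -65/2552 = -0.03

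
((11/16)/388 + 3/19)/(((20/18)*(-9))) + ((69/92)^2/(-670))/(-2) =-1228637/79027840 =-0.02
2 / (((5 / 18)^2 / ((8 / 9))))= 576 / 25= 23.04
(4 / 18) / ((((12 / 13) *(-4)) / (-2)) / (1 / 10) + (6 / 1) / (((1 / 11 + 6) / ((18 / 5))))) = 4355 / 431298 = 0.01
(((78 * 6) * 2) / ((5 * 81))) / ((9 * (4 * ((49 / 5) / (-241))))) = -6266 / 3969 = -1.58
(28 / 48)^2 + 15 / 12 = 229 / 144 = 1.59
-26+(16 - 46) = -56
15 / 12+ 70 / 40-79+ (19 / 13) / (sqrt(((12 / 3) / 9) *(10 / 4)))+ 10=-66+ 57 *sqrt(10) / 130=-64.61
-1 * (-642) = 642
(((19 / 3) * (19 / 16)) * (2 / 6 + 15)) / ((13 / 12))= 8303 / 78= 106.45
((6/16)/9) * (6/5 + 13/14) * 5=149/336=0.44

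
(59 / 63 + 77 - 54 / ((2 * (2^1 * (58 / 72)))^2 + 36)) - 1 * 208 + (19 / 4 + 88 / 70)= -592771667 / 4733820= -125.22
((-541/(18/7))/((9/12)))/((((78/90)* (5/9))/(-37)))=280238/13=21556.77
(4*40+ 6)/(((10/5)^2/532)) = 22078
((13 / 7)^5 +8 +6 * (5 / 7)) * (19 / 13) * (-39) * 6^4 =-42681690288 / 16807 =-2539518.67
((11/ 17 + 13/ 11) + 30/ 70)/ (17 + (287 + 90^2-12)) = 2955/ 10985128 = 0.00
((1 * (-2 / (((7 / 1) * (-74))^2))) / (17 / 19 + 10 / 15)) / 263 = -57 / 3140329934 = -0.00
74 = 74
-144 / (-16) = 9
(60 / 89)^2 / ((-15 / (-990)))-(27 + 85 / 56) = 655763 / 443576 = 1.48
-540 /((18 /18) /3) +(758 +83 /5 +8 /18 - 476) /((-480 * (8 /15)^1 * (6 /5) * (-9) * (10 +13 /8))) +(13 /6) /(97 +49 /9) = -1080132346067 /666760896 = -1619.97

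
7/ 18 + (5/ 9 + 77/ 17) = 1675/ 306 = 5.47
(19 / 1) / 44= 19 / 44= 0.43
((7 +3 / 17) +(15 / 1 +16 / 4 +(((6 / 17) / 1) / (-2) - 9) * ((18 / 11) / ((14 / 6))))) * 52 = 1026.53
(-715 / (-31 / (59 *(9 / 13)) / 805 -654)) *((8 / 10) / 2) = 122252130 / 279555973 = 0.44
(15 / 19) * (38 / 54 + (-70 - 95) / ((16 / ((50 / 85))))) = -4.23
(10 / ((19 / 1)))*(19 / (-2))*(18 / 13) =-90 / 13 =-6.92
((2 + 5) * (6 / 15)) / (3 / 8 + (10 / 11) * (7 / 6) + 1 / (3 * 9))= 33264 / 17495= 1.90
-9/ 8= -1.12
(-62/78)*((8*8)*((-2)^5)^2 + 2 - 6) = -677164/13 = -52089.54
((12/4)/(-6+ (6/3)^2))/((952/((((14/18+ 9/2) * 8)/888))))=-95/1268064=-0.00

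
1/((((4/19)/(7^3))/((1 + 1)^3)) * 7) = 1862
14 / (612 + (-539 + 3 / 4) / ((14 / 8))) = 98 / 2131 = 0.05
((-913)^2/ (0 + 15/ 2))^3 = 4633558518287672072/ 3375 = 1372906227640791.73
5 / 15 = 1 / 3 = 0.33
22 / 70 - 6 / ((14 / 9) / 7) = -934 / 35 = -26.69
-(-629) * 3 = 1887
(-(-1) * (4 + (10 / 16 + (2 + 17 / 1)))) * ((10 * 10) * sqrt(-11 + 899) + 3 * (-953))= -540351 / 8 + 4725 * sqrt(222)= 2857.04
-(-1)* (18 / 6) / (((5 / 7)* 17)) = 21 / 85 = 0.25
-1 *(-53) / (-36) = -1.47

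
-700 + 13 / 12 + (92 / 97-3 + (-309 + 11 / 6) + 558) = -523957 / 1164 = -450.13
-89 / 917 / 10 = -89 / 9170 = -0.01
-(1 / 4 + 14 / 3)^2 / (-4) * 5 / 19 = 1.59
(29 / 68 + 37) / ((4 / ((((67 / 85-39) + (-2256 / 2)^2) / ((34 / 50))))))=86012563325 / 4913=17507136.85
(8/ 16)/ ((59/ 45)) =45/ 118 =0.38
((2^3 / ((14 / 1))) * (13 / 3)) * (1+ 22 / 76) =182 / 57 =3.19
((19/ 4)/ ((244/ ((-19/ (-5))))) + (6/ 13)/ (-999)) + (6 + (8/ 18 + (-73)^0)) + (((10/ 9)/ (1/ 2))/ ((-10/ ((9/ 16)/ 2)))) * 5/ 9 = 13173937/ 1760460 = 7.48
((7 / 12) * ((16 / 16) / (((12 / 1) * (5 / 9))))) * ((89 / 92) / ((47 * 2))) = 623 / 691840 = 0.00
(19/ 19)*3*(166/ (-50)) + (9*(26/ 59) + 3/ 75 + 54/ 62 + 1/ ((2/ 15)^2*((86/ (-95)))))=-1057323323/ 15729400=-67.22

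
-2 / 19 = -0.11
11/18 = 0.61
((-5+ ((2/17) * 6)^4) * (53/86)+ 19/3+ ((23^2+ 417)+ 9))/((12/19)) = 392390096327/258581016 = 1517.47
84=84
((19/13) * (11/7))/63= 209/5733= 0.04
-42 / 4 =-21 / 2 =-10.50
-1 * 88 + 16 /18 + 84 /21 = -748 /9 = -83.11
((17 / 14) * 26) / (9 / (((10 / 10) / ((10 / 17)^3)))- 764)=-1085773 / 26211724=-0.04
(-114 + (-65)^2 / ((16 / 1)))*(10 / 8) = 12005 / 64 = 187.58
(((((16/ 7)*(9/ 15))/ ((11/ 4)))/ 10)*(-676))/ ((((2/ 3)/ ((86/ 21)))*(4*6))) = -116272/ 13475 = -8.63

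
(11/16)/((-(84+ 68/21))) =-231/29312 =-0.01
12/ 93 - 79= -2445/ 31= -78.87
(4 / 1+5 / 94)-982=-977.95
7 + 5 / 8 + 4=93 / 8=11.62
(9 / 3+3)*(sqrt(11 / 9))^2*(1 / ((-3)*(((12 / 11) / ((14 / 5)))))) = -6.27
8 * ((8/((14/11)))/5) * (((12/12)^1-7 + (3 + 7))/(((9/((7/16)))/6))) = 11.73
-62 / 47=-1.32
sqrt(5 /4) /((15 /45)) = 3 * sqrt(5) /2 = 3.35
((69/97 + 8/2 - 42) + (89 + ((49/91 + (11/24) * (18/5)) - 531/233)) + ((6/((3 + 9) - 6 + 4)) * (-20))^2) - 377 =-1065831151/5876260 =-181.38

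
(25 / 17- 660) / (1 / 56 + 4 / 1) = -125384 / 765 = -163.90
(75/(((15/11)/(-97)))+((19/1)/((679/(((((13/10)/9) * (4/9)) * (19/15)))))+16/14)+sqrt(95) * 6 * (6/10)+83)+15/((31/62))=-3076519252/589275+18 * sqrt(95)/5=-5185.77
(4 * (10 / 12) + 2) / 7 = 16 / 21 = 0.76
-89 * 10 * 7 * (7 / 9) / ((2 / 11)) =-239855 / 9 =-26650.56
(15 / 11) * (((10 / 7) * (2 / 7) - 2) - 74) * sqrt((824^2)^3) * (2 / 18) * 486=-1678562946293760 / 539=-3114216969005.12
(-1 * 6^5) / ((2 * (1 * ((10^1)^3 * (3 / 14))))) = -2268 / 125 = -18.14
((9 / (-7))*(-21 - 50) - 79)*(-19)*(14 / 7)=-3268 / 7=-466.86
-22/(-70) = 11/35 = 0.31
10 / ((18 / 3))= 5 / 3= 1.67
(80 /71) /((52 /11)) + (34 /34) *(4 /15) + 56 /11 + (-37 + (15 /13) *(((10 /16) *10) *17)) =4273261 /46860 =91.19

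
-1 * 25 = -25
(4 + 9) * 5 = 65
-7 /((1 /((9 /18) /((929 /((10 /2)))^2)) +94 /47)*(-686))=25 /169160936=0.00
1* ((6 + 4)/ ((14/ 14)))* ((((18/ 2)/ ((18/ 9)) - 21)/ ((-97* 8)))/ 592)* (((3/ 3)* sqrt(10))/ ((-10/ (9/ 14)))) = -297* sqrt(10)/ 12862976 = -0.00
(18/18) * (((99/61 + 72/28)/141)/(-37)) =-597/742553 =-0.00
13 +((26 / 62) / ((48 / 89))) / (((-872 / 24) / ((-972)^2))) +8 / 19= -1297212522 / 64201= -20205.49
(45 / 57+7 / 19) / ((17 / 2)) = 44 / 323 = 0.14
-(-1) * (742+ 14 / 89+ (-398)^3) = -5610920436 / 89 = -63044049.84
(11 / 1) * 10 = 110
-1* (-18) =18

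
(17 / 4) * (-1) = -17 / 4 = -4.25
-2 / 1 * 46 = -92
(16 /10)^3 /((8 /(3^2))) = 576 /125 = 4.61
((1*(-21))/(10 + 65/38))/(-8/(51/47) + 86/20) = 81396/139463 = 0.58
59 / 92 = 0.64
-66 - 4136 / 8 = -583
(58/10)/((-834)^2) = 29/3477780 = 0.00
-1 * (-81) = 81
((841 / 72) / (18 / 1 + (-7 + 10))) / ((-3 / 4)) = -841 / 1134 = -0.74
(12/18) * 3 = 2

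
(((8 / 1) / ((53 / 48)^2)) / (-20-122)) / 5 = -9216 / 997195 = -0.01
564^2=318096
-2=-2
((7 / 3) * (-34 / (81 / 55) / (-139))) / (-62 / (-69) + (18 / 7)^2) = 7376215 / 142955523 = 0.05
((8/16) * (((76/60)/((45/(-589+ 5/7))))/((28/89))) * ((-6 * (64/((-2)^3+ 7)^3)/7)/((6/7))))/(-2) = 27854152/33075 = 842.15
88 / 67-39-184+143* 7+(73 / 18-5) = 938713 / 1206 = 778.37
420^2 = 176400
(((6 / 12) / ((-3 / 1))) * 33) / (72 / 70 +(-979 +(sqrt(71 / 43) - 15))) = 13475 * sqrt(3053) / 103874110426 +287676235 / 51937055213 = 0.01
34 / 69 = 0.49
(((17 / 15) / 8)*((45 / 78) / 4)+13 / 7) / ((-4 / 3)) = -32805 / 23296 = -1.41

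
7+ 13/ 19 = 146/ 19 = 7.68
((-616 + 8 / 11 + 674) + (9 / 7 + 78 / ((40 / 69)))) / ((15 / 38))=5692913 / 11550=492.89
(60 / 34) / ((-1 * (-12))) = 5 / 34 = 0.15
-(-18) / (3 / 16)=96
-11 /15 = -0.73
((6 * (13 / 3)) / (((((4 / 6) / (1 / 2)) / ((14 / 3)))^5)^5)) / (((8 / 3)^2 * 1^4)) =156905028500683893394419 / 1073741824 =146129195113371.96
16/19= 0.84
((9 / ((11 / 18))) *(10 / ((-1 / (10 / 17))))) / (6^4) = -25 / 374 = -0.07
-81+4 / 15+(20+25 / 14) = -12379 / 210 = -58.95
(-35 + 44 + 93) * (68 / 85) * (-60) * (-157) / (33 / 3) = 768672 / 11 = 69879.27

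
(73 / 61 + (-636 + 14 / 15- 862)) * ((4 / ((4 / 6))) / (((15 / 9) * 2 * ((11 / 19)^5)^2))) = -25175157418330927563 / 39554572516525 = -636466.43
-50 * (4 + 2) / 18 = -50 / 3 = -16.67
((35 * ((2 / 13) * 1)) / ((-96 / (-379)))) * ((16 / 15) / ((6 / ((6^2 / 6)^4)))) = 63672 / 13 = 4897.85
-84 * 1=-84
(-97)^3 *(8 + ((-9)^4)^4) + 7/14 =-3382402989639967164753/2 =-1691201494819983582376.50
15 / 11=1.36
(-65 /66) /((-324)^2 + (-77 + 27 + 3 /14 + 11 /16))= -3640 /387809829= -0.00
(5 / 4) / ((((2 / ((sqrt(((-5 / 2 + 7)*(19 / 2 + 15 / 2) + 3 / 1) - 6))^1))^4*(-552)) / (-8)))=36015 / 5888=6.12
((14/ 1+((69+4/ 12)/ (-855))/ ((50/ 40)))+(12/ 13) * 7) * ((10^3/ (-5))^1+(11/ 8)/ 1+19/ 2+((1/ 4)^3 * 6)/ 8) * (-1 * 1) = 82317446921/ 21340800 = 3857.28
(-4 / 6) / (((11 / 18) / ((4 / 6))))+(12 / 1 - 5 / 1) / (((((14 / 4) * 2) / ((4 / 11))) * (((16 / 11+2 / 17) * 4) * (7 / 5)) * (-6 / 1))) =-99719 / 135828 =-0.73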